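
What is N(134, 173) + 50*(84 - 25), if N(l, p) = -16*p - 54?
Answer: 128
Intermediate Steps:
N(l, p) = -54 - 16*p
N(134, 173) + 50*(84 - 25) = (-54 - 16*173) + 50*(84 - 25) = (-54 - 2768) + 50*59 = -2822 + 2950 = 128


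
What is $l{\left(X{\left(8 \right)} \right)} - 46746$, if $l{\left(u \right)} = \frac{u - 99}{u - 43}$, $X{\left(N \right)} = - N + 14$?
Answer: $- \frac{1729509}{37} \approx -46744.0$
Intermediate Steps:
$X{\left(N \right)} = 14 - N$
$l{\left(u \right)} = \frac{-99 + u}{-43 + u}$
$l{\left(X{\left(8 \right)} \right)} - 46746 = \frac{-99 + \left(14 - 8\right)}{-43 + \left(14 - 8\right)} - 46746 = \frac{-99 + 6}{-43 + 6} - 46746 = \frac{1}{-37} \left(-93\right) - 46746 = \left(- \frac{1}{37}\right) \left(-93\right) - 46746 = \frac{93}{37} - 46746 = - \frac{1729509}{37}$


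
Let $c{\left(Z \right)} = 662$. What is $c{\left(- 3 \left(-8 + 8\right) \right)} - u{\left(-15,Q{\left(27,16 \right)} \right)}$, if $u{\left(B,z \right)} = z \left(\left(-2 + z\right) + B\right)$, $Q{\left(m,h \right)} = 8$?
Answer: $734$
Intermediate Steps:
$u{\left(B,z \right)} = z \left(-2 + B + z\right)$
$c{\left(- 3 \left(-8 + 8\right) \right)} - u{\left(-15,Q{\left(27,16 \right)} \right)} = 662 - 8 \left(-2 - 15 + 8\right) = 662 - 8 \left(-9\right) = 662 - -72 = 662 + 72 = 734$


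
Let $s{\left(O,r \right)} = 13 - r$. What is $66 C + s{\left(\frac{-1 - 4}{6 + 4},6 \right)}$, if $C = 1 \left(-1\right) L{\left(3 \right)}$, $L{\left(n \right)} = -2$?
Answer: $139$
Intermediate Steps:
$C = 2$ ($C = 1 \left(-1\right) \left(-2\right) = \left(-1\right) \left(-2\right) = 2$)
$66 C + s{\left(\frac{-1 - 4}{6 + 4},6 \right)} = 66 \cdot 2 + \left(13 - 6\right) = 132 + \left(13 - 6\right) = 132 + 7 = 139$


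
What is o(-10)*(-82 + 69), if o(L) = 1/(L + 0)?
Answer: 13/10 ≈ 1.3000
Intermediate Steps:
o(L) = 1/L
o(-10)*(-82 + 69) = (-82 + 69)/(-10) = -⅒*(-13) = 13/10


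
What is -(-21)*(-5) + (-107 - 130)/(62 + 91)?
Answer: -5434/51 ≈ -106.55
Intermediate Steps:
-(-21)*(-5) + (-107 - 130)/(62 + 91) = -3*35 - 237/153 = -105 - 237*1/153 = -105 - 79/51 = -5434/51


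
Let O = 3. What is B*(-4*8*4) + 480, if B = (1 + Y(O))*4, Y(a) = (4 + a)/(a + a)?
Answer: -1888/3 ≈ -629.33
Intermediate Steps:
Y(a) = (4 + a)/(2*a) (Y(a) = (4 + a)/((2*a)) = (4 + a)*(1/(2*a)) = (4 + a)/(2*a))
B = 26/3 (B = (1 + (1/2)*(4 + 3)/3)*4 = (1 + (1/2)*(1/3)*7)*4 = (1 + 7/6)*4 = (13/6)*4 = 26/3 ≈ 8.6667)
B*(-4*8*4) + 480 = 26*(-4*8*4)/3 + 480 = 26*(-32*4)/3 + 480 = (26/3)*(-128) + 480 = -3328/3 + 480 = -1888/3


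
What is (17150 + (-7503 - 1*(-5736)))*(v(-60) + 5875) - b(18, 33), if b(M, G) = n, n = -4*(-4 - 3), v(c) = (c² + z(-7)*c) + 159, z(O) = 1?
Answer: 147276814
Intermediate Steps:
v(c) = 159 + c + c² (v(c) = (c² + 1*c) + 159 = (c² + c) + 159 = (c + c²) + 159 = 159 + c + c²)
n = 28 (n = -4*(-7) = 28)
b(M, G) = 28
(17150 + (-7503 - 1*(-5736)))*(v(-60) + 5875) - b(18, 33) = (17150 + (-7503 - 1*(-5736)))*((159 - 60 + (-60)²) + 5875) - 1*28 = (17150 + (-7503 + 5736))*((159 - 60 + 3600) + 5875) - 28 = (17150 - 1767)*(3699 + 5875) - 28 = 15383*9574 - 28 = 147276842 - 28 = 147276814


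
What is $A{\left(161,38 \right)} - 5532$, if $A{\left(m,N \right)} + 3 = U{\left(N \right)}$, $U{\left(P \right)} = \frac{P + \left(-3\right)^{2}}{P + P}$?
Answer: $- \frac{420613}{76} \approx -5534.4$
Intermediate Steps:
$U{\left(P \right)} = \frac{9 + P}{2 P}$ ($U{\left(P \right)} = \frac{P + 9}{2 P} = \left(9 + P\right) \frac{1}{2 P} = \frac{9 + P}{2 P}$)
$A{\left(m,N \right)} = -3 + \frac{9 + N}{2 N}$
$A{\left(161,38 \right)} - 5532 = \frac{9 - 190}{2 \cdot 38} - 5532 = \frac{1}{2} \cdot \frac{1}{38} \left(9 - 190\right) + \left(-9844 + 4312\right) = \frac{1}{2} \cdot \frac{1}{38} \left(-181\right) - 5532 = - \frac{181}{76} - 5532 = - \frac{420613}{76}$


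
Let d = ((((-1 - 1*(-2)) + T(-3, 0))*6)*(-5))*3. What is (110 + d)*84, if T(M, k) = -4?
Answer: 31920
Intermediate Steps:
d = 270 (d = ((((-1 - 1*(-2)) - 4)*6)*(-5))*3 = ((((-1 + 2) - 4)*6)*(-5))*3 = (((1 - 4)*6)*(-5))*3 = (-3*6*(-5))*3 = -18*(-5)*3 = 90*3 = 270)
(110 + d)*84 = (110 + 270)*84 = 380*84 = 31920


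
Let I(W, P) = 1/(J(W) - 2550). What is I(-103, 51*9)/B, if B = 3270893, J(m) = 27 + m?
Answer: -1/8589365018 ≈ -1.1642e-10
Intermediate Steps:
I(W, P) = 1/(-2523 + W) (I(W, P) = 1/((27 + W) - 2550) = 1/(-2523 + W))
I(-103, 51*9)/B = 1/(-2523 - 103*3270893) = (1/3270893)/(-2626) = -1/2626*1/3270893 = -1/8589365018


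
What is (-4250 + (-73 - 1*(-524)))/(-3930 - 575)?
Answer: 3799/4505 ≈ 0.84329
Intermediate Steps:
(-4250 + (-73 - 1*(-524)))/(-3930 - 575) = (-4250 + (-73 + 524))/(-4505) = (-4250 + 451)*(-1/4505) = -3799*(-1/4505) = 3799/4505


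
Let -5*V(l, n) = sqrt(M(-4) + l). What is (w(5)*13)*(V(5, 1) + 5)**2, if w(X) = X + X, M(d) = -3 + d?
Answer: 16198/5 - 260*I*sqrt(2) ≈ 3239.6 - 367.7*I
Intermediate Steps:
w(X) = 2*X
V(l, n) = -sqrt(-7 + l)/5 (V(l, n) = -sqrt((-3 - 4) + l)/5 = -sqrt(-7 + l)/5)
(w(5)*13)*(V(5, 1) + 5)**2 = ((2*5)*13)*(-sqrt(-7 + 5)/5 + 5)**2 = (10*13)*(-I*sqrt(2)/5 + 5)**2 = 130*(-I*sqrt(2)/5 + 5)**2 = 130*(5 - I*sqrt(2)/5)**2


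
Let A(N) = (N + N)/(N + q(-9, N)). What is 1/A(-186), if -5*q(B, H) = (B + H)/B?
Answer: 571/1116 ≈ 0.51165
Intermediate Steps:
q(B, H) = -(B + H)/(5*B)
A(N) = 2*N/(-⅕ + 46*N/45) (A(N) = (N + N)/(N + (⅕)*(-1*(-9) - N)/(-9)) = (2*N)/(N + (⅕)*(-⅑)*(9 - N)) = (2*N)/(N + (-⅕ + N/45)) = (2*N)/(-⅕ + 46*N/45) = 2*N/(-⅕ + 46*N/45))
1/A(-186) = 1/(90*(-186)/(-9 + 46*(-186))) = 1/(90*(-186)/(-9 - 8556)) = 1/(90*(-186)/(-8565)) = 1/(90*(-186)*(-1/8565)) = 1/(1116/571) = 571/1116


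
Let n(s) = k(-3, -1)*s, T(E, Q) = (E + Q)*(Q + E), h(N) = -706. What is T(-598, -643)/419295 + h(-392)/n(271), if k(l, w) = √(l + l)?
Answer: 1540081/419295 + 353*I*√6/813 ≈ 3.673 + 1.0636*I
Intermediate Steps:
k(l, w) = √2*√l (k(l, w) = √(2*l) = √2*√l)
T(E, Q) = (E + Q)² (T(E, Q) = (E + Q)*(E + Q) = (E + Q)²)
n(s) = I*s*√6 (n(s) = (√2*√(-3))*s = (√2*(I*√3))*s = (I*√6)*s = I*s*√6)
T(-598, -643)/419295 + h(-392)/n(271) = (-598 - 643)²/419295 - 706*(-I*√6/1626) = (-1241)²*(1/419295) - 706*(-I*√6/1626) = 1540081*(1/419295) - (-353)*I*√6/813 = 1540081/419295 + 353*I*√6/813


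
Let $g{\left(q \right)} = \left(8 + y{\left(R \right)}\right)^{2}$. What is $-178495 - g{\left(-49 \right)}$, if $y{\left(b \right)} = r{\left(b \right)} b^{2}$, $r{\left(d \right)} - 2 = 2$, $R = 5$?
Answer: $-190159$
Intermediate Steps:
$r{\left(d \right)} = 4$ ($r{\left(d \right)} = 2 + 2 = 4$)
$y{\left(b \right)} = 4 b^{2}$
$g{\left(q \right)} = 11664$ ($g{\left(q \right)} = \left(8 + 4 \cdot 5^{2}\right)^{2} = \left(8 + 4 \cdot 25\right)^{2} = \left(8 + 100\right)^{2} = 108^{2} = 11664$)
$-178495 - g{\left(-49 \right)} = -178495 - 11664 = -190159$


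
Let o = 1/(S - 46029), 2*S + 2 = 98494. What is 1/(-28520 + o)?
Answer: -3217/91748839 ≈ -3.5063e-5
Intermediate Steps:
S = 49246 (S = -1 + (1/2)*98494 = -1 + 49247 = 49246)
o = 1/3217 (o = 1/(49246 - 46029) = 1/3217 ≈ 0.00031085)
1/(-28520 + o) = 1/(-28520 + 1/3217) = 1/(-91748839/3217) = -3217/91748839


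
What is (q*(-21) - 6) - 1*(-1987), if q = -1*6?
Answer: 2107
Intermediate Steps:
q = -6
(q*(-21) - 6) - 1*(-1987) = (-6*(-21) - 6) - 1*(-1987) = (126 - 6) + 1987 = 120 + 1987 = 2107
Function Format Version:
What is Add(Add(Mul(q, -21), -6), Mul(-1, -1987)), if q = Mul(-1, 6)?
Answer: 2107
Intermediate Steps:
q = -6
Add(Add(Mul(q, -21), -6), Mul(-1, -1987)) = Add(Add(Mul(-6, -21), -6), Mul(-1, -1987)) = Add(Add(126, -6), 1987) = Add(120, 1987) = 2107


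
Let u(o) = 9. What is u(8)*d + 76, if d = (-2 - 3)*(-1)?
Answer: 121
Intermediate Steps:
d = 5 (d = -5*(-1) = 5)
u(8)*d + 76 = 9*5 + 76 = 45 + 76 = 121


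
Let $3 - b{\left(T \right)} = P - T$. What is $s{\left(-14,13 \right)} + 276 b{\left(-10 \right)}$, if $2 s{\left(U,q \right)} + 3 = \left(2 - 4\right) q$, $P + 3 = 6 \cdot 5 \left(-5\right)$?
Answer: $\frac{80563}{2} \approx 40282.0$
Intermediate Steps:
$P = -153$ ($P = -3 + 6 \cdot 5 \left(-5\right) = -3 + 30 \left(-5\right) = -3 - 150 = -153$)
$s{\left(U,q \right)} = - \frac{3}{2} - q$ ($s{\left(U,q \right)} = - \frac{3}{2} + \frac{\left(2 - 4\right) q}{2} = - \frac{3}{2} + \frac{\left(-2\right) q}{2} = - \frac{3}{2} - q$)
$b{\left(T \right)} = 156 + T$ ($b{\left(T \right)} = 3 - \left(-153 - T\right) = 3 + \left(153 + T\right) = 156 + T$)
$s{\left(-14,13 \right)} + 276 b{\left(-10 \right)} = \left(- \frac{3}{2} - 13\right) + 276 \left(156 - 10\right) = \left(- \frac{3}{2} - 13\right) + 276 \cdot 146 = - \frac{29}{2} + 40296 = \frac{80563}{2}$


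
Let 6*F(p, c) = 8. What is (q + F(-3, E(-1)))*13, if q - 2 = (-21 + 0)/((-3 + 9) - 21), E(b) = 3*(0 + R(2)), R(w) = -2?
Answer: 923/15 ≈ 61.533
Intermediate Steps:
E(b) = -6 (E(b) = 3*(0 - 2) = 3*(-2) = -6)
F(p, c) = 4/3 (F(p, c) = (⅙)*8 = 4/3)
q = 17/5 (q = 2 + (-21 + 0)/((-3 + 9) - 21) = 2 - 21/(6 - 21) = 2 - 21/(-15) = 2 - 21*(-1/15) = 2 + 7/5 = 17/5 ≈ 3.4000)
(q + F(-3, E(-1)))*13 = (17/5 + 4/3)*13 = (71/15)*13 = 923/15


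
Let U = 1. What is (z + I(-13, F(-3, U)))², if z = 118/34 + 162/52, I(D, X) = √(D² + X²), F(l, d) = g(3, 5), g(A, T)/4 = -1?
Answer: 44616261/195364 + 2911*√185/221 ≈ 407.53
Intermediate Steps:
g(A, T) = -4 (g(A, T) = 4*(-1) = -4)
F(l, d) = -4
z = 2911/442 (z = 118*(1/34) + 162*(1/52) = 59/17 + 81/26 = 2911/442 ≈ 6.5860)
(z + I(-13, F(-3, U)))² = (2911/442 + √((-13)² + (-4)²))² = (2911/442 + √(169 + 16))² = (2911/442 + √185)²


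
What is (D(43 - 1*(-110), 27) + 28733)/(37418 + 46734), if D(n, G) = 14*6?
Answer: 28817/84152 ≈ 0.34244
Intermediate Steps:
D(n, G) = 84
(D(43 - 1*(-110), 27) + 28733)/(37418 + 46734) = (84 + 28733)/(37418 + 46734) = 28817/84152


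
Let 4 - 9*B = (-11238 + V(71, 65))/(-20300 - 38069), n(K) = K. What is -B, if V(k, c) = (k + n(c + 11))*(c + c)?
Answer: -241348/525321 ≈ -0.45943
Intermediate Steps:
V(k, c) = 2*c*(11 + c + k) (V(k, c) = (k + (c + 11))*(c + c) = (k + (11 + c))*(2*c) = (11 + c + k)*(2*c) = 2*c*(11 + c + k))
B = 241348/525321 (B = 4/9 - (-11238 + 2*65*(11 + 65 + 71))/(9*(-20300 - 38069)) = 4/9 - (-11238 + 2*65*147)/(9*(-58369)) = 4/9 - (-11238 + 19110)*(-1)/(9*58369) = 4/9 - 2624*(-1)/(3*58369) = 4/9 - ⅑*(-7872/58369) = 4/9 + 2624/175107 = 241348/525321 ≈ 0.45943)
-B = -1*241348/525321 = -241348/525321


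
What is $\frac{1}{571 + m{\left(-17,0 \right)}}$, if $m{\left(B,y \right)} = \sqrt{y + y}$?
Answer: $\frac{1}{571} \approx 0.0017513$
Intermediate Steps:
$m{\left(B,y \right)} = \sqrt{2} \sqrt{y}$ ($m{\left(B,y \right)} = \sqrt{2 y} = \sqrt{2} \sqrt{y}$)
$\frac{1}{571 + m{\left(-17,0 \right)}} = \frac{1}{571 + \sqrt{2} \sqrt{0}} = \frac{1}{571 + \sqrt{2} \cdot 0} = \frac{1}{571 + 0} = \frac{1}{571}$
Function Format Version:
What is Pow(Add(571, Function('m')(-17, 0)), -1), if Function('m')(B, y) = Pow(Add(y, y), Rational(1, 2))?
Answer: Rational(1, 571) ≈ 0.0017513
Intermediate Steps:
Function('m')(B, y) = Mul(Pow(2, Rational(1, 2)), Pow(y, Rational(1, 2))) (Function('m')(B, y) = Pow(Mul(2, y), Rational(1, 2)) = Mul(Pow(2, Rational(1, 2)), Pow(y, Rational(1, 2))))
Pow(Add(571, Function('m')(-17, 0)), -1) = Pow(Add(571, Mul(Pow(2, Rational(1, 2)), Pow(0, Rational(1, 2)))), -1) = Pow(Add(571, Mul(Pow(2, Rational(1, 2)), 0)), -1) = Pow(Add(571, 0), -1) = Pow(571, -1) = Rational(1, 571)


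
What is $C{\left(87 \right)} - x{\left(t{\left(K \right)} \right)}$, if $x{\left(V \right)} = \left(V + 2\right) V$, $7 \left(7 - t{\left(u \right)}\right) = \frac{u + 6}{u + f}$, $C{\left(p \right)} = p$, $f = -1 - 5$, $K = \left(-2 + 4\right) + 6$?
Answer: $39$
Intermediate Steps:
$K = 8$ ($K = 2 + 6 = 8$)
$f = -6$
$t{\left(u \right)} = 7 - \frac{6 + u}{7 \left(-6 + u\right)}$ ($t{\left(u \right)} = 7 - \frac{\left(u + 6\right) \frac{1}{u - 6}}{7} = 7 - \frac{\left(6 + u\right) \frac{1}{-6 + u}}{7} = 7 - \frac{\frac{1}{-6 + u} \left(6 + u\right)}{7} = 7 - \frac{6 + u}{7 \left(-6 + u\right)}$)
$x{\left(V \right)} = V \left(2 + V\right)$ ($x{\left(V \right)} = \left(2 + V\right) V = V \left(2 + V\right)$)
$C{\left(87 \right)} - x{\left(t{\left(K \right)} \right)} = 87 - \frac{12 \left(-25 + 4 \cdot 8\right)}{7 \left(-6 + 8\right)} \left(2 + \frac{12 \left(-25 + 4 \cdot 8\right)}{7 \left(-6 + 8\right)}\right) = 87 - \frac{12 \left(-25 + 32\right)}{7 \cdot 2} \left(2 + \frac{12 \left(-25 + 32\right)}{7 \cdot 2}\right) = 87 - \frac{12}{7} \cdot \frac{1}{2} \cdot 7 \left(2 + \frac{12}{7} \cdot \frac{1}{2} \cdot 7\right) = 87 - 6 \left(2 + 6\right) = 87 - 6 \cdot 8 = 87 - 48 = 39$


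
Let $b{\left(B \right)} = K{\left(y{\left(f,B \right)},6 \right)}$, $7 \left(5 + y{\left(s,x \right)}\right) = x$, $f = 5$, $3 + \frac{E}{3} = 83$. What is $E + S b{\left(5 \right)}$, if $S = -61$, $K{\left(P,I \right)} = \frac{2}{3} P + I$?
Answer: $\frac{338}{7} \approx 48.286$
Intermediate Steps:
$E = 240$ ($E = -9 + 3 \cdot 83 = -9 + 249 = 240$)
$y{\left(s,x \right)} = -5 + \frac{x}{7}$
$K{\left(P,I \right)} = I + \frac{2 P}{3}$ ($K{\left(P,I \right)} = 2 \cdot \frac{1}{3} P + I = \frac{2 P}{3} + I = I + \frac{2 P}{3}$)
$b{\left(B \right)} = \frac{8}{3} + \frac{2 B}{21}$ ($b{\left(B \right)} = 6 + \frac{2 \left(-5 + \frac{B}{7}\right)}{3} = 6 + \left(- \frac{10}{3} + \frac{2 B}{21}\right) = \frac{8}{3} + \frac{2 B}{21}$)
$E + S b{\left(5 \right)} = 240 - 61 \left(\frac{8}{3} + \frac{2}{21} \cdot 5\right) = 240 - 61 \left(\frac{8}{3} + \frac{10}{21}\right) = 240 - \frac{1342}{7} = \frac{338}{7}$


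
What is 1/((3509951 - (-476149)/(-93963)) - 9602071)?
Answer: -93963/572434347709 ≈ -1.6415e-7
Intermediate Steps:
1/((3509951 - (-476149)/(-93963)) - 9602071) = 1/((3509951 - (-476149)*(-1)/93963) - 9602071) = 1/((3509951 - 1*476149/93963) - 9602071) = 1/((3509951 - 476149/93963) - 9602071) = 1/(329805049664/93963 - 9602071) = 1/(-572434347709/93963) = -93963/572434347709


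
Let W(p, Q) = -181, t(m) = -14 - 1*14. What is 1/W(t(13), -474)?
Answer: -1/181 ≈ -0.0055249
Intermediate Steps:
t(m) = -28 (t(m) = -14 - 14 = -28)
1/W(t(13), -474) = 1/(-181) = -1/181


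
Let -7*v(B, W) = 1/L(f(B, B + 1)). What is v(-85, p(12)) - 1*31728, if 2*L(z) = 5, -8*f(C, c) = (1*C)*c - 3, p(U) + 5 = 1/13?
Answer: -1110482/35 ≈ -31728.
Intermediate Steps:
p(U) = -64/13 (p(U) = -5 + 1/13 = -64/13)
f(C, c) = 3/8 - C*c/8 (f(C, c) = -((1*C)*c - 3)/8 = -(C*c - 3)/8 = -(-3 + C*c)/8 = 3/8 - C*c/8)
L(z) = 5/2 (L(z) = (1/2)*5 = 5/2)
v(B, W) = -2/35 (v(B, W) = -1/(7*5/2) = -1/7*2/5 = -2/35)
v(-85, p(12)) - 1*31728 = -2/35 - 1*31728 = -2/35 - 31728 = -1110482/35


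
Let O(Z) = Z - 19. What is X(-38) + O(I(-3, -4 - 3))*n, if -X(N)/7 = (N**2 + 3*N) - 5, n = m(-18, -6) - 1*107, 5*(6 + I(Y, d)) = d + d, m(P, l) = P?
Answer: -5800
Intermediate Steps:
I(Y, d) = -6 + 2*d/5 (I(Y, d) = -6 + (d + d)/5 = -6 + (2*d)/5 = -6 + 2*d/5)
n = -125 (n = -18 - 1*107 = -18 - 107 = -125)
X(N) = 35 - 21*N - 7*N**2 (X(N) = -7*((N**2 + 3*N) - 5) = -7*(-5 + N**2 + 3*N) = 35 - 21*N - 7*N**2)
O(Z) = -19 + Z
X(-38) + O(I(-3, -4 - 3))*n = (35 - 21*(-38) - 7*(-38)**2) + (-19 + (-6 + 2*(-4 - 3)/5))*(-125) = (35 + 798 - 7*1444) + (-19 + (-6 + (2/5)*(-7)))*(-125) = (35 + 798 - 10108) + (-19 + (-6 - 14/5))*(-125) = -9275 + (-19 - 44/5)*(-125) = -9275 - 139/5*(-125) = -9275 + 3475 = -5800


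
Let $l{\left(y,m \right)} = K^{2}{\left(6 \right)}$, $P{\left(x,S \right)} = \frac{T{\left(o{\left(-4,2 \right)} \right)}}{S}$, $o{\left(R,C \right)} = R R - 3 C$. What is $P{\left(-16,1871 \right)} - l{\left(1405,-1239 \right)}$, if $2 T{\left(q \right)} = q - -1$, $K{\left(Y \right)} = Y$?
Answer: $- \frac{134701}{3742} \approx -35.997$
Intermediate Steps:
$o{\left(R,C \right)} = R^{2} - 3 C$
$T{\left(q \right)} = \frac{1}{2} + \frac{q}{2}$ ($T{\left(q \right)} = \frac{q - -1}{2} = \frac{q + 1}{2} = \frac{1 + q}{2} = \frac{1}{2} + \frac{q}{2}$)
$P{\left(x,S \right)} = \frac{11}{2 S}$ ($P{\left(x,S \right)} = \frac{\frac{1}{2} + \frac{\left(-4\right)^{2} - 6}{2}}{S} = \frac{\frac{1}{2} + \frac{16 - 6}{2}}{S} = \frac{\frac{1}{2} + \frac{1}{2} \cdot 10}{S} = \frac{\frac{1}{2} + 5}{S} = \frac{11}{2 S}$)
$l{\left(y,m \right)} = 36$ ($l{\left(y,m \right)} = 6^{2} = 36$)
$P{\left(-16,1871 \right)} - l{\left(1405,-1239 \right)} = \frac{11}{2 \cdot 1871} - 36 = \frac{11}{2} \cdot \frac{1}{1871} - 36 = \frac{11}{3742} - 36 = - \frac{134701}{3742}$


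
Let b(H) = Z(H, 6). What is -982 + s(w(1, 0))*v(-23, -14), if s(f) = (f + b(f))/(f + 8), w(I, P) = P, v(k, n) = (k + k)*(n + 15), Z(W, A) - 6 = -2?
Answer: -1005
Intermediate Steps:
Z(W, A) = 4 (Z(W, A) = 6 - 2 = 4)
b(H) = 4
v(k, n) = 2*k*(15 + n) (v(k, n) = (2*k)*(15 + n) = 2*k*(15 + n))
s(f) = (4 + f)/(8 + f) (s(f) = (f + 4)/(f + 8) = (4 + f)/(8 + f))
-982 + s(w(1, 0))*v(-23, -14) = -982 + ((4 + 0)/(8 + 0))*(2*(-23)*(15 - 14)) = -982 + (4/8)*(2*(-23)*1) = -982 + ((⅛)*4)*(-46) = -982 + (½)*(-46) = -982 - 23 = -1005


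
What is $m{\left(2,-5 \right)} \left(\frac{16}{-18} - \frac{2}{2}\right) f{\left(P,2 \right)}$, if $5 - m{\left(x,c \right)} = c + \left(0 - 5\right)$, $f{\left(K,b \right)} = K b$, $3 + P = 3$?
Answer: $0$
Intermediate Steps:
$P = 0$ ($P = -3 + 3 = 0$)
$m{\left(x,c \right)} = 10 - c$ ($m{\left(x,c \right)} = 5 - \left(c + \left(0 - 5\right)\right) = 5 - \left(c - 5\right) = 5 - \left(-5 + c\right) = 10 - c$)
$m{\left(2,-5 \right)} \left(\frac{16}{-18} - \frac{2}{2}\right) f{\left(P,2 \right)} = \left(10 - -5\right) \left(\frac{16}{-18} - \frac{2}{2}\right) 0 \cdot 2 = \left(10 + 5\right) \left(16 \left(- \frac{1}{18}\right) - 1\right) 0 = 15 \left(- \frac{8}{9} - 1\right) 0 = 15 \left(- \frac{17}{9}\right) 0 = \left(- \frac{85}{3}\right) 0 = 0$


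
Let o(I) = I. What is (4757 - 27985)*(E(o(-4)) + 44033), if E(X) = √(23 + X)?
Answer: -1022798524 - 23228*√19 ≈ -1.0229e+9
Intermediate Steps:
(4757 - 27985)*(E(o(-4)) + 44033) = (4757 - 27985)*(√(23 - 4) + 44033) = -23228*(√19 + 44033) = -23228*(44033 + √19) = -1022798524 - 23228*√19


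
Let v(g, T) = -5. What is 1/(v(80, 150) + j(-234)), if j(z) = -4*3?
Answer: -1/17 ≈ -0.058824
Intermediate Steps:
j(z) = -12
1/(v(80, 150) + j(-234)) = 1/(-5 - 12) = 1/(-17) = -1/17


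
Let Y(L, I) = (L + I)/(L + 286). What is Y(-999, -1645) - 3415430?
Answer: -2435198946/713 ≈ -3.4154e+6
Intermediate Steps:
Y(L, I) = (I + L)/(286 + L)
Y(-999, -1645) - 3415430 = (-1645 - 999)/(286 - 999) - 3415430 = -2644/(-713) - 3415430 = -1/713*(-2644) - 3415430 = 2644/713 - 3415430 = -2435198946/713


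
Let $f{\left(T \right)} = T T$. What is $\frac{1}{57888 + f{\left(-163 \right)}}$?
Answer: $\frac{1}{84457} \approx 1.184 \cdot 10^{-5}$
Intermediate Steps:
$f{\left(T \right)} = T^{2}$
$\frac{1}{57888 + f{\left(-163 \right)}} = \frac{1}{57888 + \left(-163\right)^{2}} = \frac{1}{57888 + 26569} = \frac{1}{84457}$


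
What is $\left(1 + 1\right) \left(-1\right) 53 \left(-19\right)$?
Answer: $2014$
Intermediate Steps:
$\left(1 + 1\right) \left(-1\right) 53 \left(-19\right) = 2 \left(-1\right) 53 \left(-19\right) = \left(-2\right) 53 \left(-19\right) = \left(-106\right) \left(-19\right) = 2014$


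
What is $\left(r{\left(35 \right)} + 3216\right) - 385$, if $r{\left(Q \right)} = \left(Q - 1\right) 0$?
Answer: $2831$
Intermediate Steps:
$r{\left(Q \right)} = 0$ ($r{\left(Q \right)} = \left(Q - 1\right) 0 = \left(-1 + Q\right) 0 = 0$)
$\left(r{\left(35 \right)} + 3216\right) - 385 = \left(0 + 3216\right) - 385 = 3216 - 385 = 2831$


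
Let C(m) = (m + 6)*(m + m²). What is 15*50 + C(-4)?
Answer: 774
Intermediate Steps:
C(m) = (6 + m)*(m + m²)
15*50 + C(-4) = 15*50 - 4*(6 + (-4)² + 7*(-4)) = 750 - 4*(6 + 16 - 28) = 750 - 4*(-6) = 750 + 24 = 774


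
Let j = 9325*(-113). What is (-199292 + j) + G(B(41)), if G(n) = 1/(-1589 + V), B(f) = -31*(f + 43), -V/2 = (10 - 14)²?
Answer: -2031140558/1621 ≈ -1.2530e+6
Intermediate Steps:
V = -32 (V = -2*(10 - 14)² = -2*(-4)² = -2*16 = -32)
B(f) = -1333 - 31*f (B(f) = -31*(43 + f) = -1333 - 31*f)
G(n) = -1/1621 (G(n) = 1/(-1589 - 32) = 1/(-1621) = -1/1621)
j = -1053725
(-199292 + j) + G(B(41)) = (-199292 - 1053725) - 1/1621 = -1253017 - 1/1621 = -2031140558/1621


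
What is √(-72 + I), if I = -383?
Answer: I*√455 ≈ 21.331*I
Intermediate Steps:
√(-72 + I) = √(-72 - 383) = √(-455) = I*√455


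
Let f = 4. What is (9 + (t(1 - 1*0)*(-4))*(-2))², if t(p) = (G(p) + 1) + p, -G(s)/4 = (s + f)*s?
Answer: 18225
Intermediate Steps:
G(s) = -4*s*(4 + s) (G(s) = -4*(s + 4)*s = -4*(4 + s)*s = -4*s*(4 + s))
t(p) = 1 + p - 4*p*(4 + p) (t(p) = (-4*p*(4 + p) + 1) + p = (1 - 4*p*(4 + p)) + p = 1 + p - 4*p*(4 + p))
(9 + (t(1 - 1*0)*(-4))*(-2))² = (9 + ((1 + (1 - 1*0) - 4*(1 - 1*0)*(4 + (1 - 1*0)))*(-4))*(-2))² = (9 + ((1 + (1 + 0) - 4*(1 + 0)*(4 + (1 + 0)))*(-4))*(-2))² = (9 + ((1 + 1 - 4*1*(4 + 1))*(-4))*(-2))² = (9 + ((1 + 1 - 4*1*5)*(-4))*(-2))² = (9 + ((1 + 1 - 20)*(-4))*(-2))² = (9 - 18*(-4)*(-2))² = (9 + 72*(-2))² = (9 - 144)² = (-135)² = 18225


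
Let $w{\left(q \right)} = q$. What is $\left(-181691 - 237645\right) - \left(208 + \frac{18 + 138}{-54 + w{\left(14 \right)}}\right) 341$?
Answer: $- \frac{4889341}{10} \approx -4.8893 \cdot 10^{5}$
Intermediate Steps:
$\left(-181691 - 237645\right) - \left(208 + \frac{18 + 138}{-54 + w{\left(14 \right)}}\right) 341 = \left(-181691 - 237645\right) - \left(208 + \frac{18 + 138}{-54 + 14}\right) 341 = \left(-181691 - 237645\right) - \left(208 + \frac{156}{-40}\right) 341 = -419336 - \left(208 + 156 \left(- \frac{1}{40}\right)\right) 341 = -419336 - \left(208 - \frac{39}{10}\right) 341 = -419336 - \frac{2041}{10} \cdot 341 = -419336 - \frac{695981}{10} = - \frac{4889341}{10}$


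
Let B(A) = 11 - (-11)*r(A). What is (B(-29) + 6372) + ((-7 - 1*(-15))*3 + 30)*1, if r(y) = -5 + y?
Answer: 6063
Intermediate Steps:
B(A) = -44 + 11*A (B(A) = 11 - (-11)*(-5 + A) = 11 - (55 - 11*A) = 11 + (-55 + 11*A) = -44 + 11*A)
(B(-29) + 6372) + ((-7 - 1*(-15))*3 + 30)*1 = ((-44 + 11*(-29)) + 6372) + ((-7 - 1*(-15))*3 + 30)*1 = ((-44 - 319) + 6372) + ((-7 + 15)*3 + 30)*1 = (-363 + 6372) + (8*3 + 30)*1 = 6009 + (24 + 30)*1 = 6009 + 54*1 = 6009 + 54 = 6063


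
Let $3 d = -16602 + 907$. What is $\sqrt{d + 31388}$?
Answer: $\frac{\sqrt{235407}}{3} \approx 161.73$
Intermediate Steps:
$d = - \frac{15695}{3}$ ($d = \frac{-16602 + 907}{3} = \frac{1}{3} \left(-15695\right) = - \frac{15695}{3} \approx -5231.7$)
$\sqrt{d + 31388} = \sqrt{- \frac{15695}{3} + 31388} = \sqrt{\frac{78469}{3}} = \frac{\sqrt{235407}}{3}$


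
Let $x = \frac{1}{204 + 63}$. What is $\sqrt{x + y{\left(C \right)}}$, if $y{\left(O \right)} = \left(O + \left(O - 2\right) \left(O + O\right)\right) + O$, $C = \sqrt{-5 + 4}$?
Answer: $\frac{\sqrt{-142311 - 142578 i}}{267} \approx 0.64402 - 1.5527 i$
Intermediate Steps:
$C = i$ ($C = \sqrt{-1} = i \approx 1.0 i$)
$y{\left(O \right)} = 2 O + 2 O \left(-2 + O\right)$ ($y{\left(O \right)} = \left(O + \left(-2 + O\right) 2 O\right) + O = \left(O + 2 O \left(-2 + O\right)\right) + O = 2 O + 2 O \left(-2 + O\right)$)
$x = \frac{1}{267} \approx 0.0037453$
$\sqrt{x + y{\left(C \right)}} = \sqrt{\frac{1}{267} + 2 i \left(-1 + i\right)}$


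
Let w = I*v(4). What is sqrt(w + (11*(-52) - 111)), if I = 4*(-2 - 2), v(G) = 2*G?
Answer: I*sqrt(811) ≈ 28.478*I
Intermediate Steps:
I = -16 (I = 4*(-4) = -16)
w = -128 (w = -32*4 = -16*8 = -128)
sqrt(w + (11*(-52) - 111)) = sqrt(-128 + (11*(-52) - 111)) = sqrt(-128 + (-572 - 111)) = sqrt(-128 - 683) = sqrt(-811) = I*sqrt(811)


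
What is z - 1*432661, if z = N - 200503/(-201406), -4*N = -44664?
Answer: -84891421467/201406 ≈ -4.2149e+5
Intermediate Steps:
N = 11166 (N = -¼*(-44664) = 11166)
z = 2249099899/201406 (z = 11166 - 200503/(-201406) = 11166 - 200503*(-1)/201406 = 11166 - 1*(-200503/201406) = 11166 + 200503/201406 = 2249099899/201406 ≈ 11167.)
z - 1*432661 = 2249099899/201406 - 1*432661 = 2249099899/201406 - 432661 = -84891421467/201406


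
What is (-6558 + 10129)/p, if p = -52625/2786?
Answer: -9948806/52625 ≈ -189.05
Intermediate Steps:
p = -52625/2786 (p = -52625*1/2786 = -52625/2786 ≈ -18.889)
(-6558 + 10129)/p = (-6558 + 10129)/(-52625/2786) = 3571*(-2786/52625) = -9948806/52625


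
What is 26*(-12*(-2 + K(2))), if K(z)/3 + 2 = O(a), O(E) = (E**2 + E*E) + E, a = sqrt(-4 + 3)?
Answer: 4368 - 936*I ≈ 4368.0 - 936.0*I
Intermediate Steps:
a = I (a = sqrt(-1) = I ≈ 1.0*I)
O(E) = E + 2*E**2 (O(E) = (E**2 + E**2) + E = 2*E**2 + E = E + 2*E**2)
K(z) = -6 + 3*I*(1 + 2*I) (K(z) = -6 + 3*(I*(1 + 2*I)) = -6 + 3*I*(1 + 2*I))
26*(-12*(-2 + K(2))) = 26*(-12*(-2 + (-12 + 3*I))) = 26*(-12*(-14 + 3*I)) = 26*(168 - 36*I) = 4368 - 936*I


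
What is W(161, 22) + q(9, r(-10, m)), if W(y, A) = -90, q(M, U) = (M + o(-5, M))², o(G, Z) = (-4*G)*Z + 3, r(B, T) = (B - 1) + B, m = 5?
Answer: 36774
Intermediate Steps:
r(B, T) = -1 + 2*B (r(B, T) = (-1 + B) + B = -1 + 2*B)
o(G, Z) = 3 - 4*G*Z (o(G, Z) = -4*G*Z + 3 = 3 - 4*G*Z)
q(M, U) = (3 + 21*M)² (q(M, U) = (M + (3 - 4*(-5)*M))² = (M + (3 + 20*M))² = (3 + 21*M)²)
W(161, 22) + q(9, r(-10, m)) = -90 + 9*(1 + 7*9)² = -90 + 9*(1 + 63)² = -90 + 9*64² = -90 + 9*4096 = -90 + 36864 = 36774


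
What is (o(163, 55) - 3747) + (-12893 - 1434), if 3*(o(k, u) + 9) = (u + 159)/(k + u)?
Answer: -5913034/327 ≈ -18083.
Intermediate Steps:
o(k, u) = -9 + (159 + u)/(3*(k + u)) (o(k, u) = -9 + ((u + 159)/(k + u))/3 = -9 + ((159 + u)/(k + u))/3 = -9 + (159 + u)/(3*(k + u)))
(o(163, 55) - 3747) + (-12893 - 1434) = ((53 - 9*163 - 26/3*55)/(163 + 55) - 3747) + (-12893 - 1434) = ((53 - 1467 - 1430/3)/218 - 3747) - 14327 = ((1/218)*(-5672/3) - 3747) - 14327 = (-2836/327 - 3747) - 14327 = -1228105/327 - 14327 = -5913034/327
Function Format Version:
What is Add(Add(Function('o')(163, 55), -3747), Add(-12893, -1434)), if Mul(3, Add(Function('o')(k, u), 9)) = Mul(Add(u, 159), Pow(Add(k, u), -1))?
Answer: Rational(-5913034, 327) ≈ -18083.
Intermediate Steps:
Function('o')(k, u) = Add(-9, Mul(Rational(1, 3), Pow(Add(k, u), -1), Add(159, u))) (Function('o')(k, u) = Add(-9, Mul(Rational(1, 3), Mul(Add(u, 159), Pow(Add(k, u), -1)))) = Add(-9, Mul(Rational(1, 3), Mul(Add(159, u), Pow(Add(k, u), -1)))) = Add(-9, Mul(Rational(1, 3), Mul(Pow(Add(k, u), -1), Add(159, u)))) = Add(-9, Mul(Rational(1, 3), Pow(Add(k, u), -1), Add(159, u))))
Add(Add(Function('o')(163, 55), -3747), Add(-12893, -1434)) = Add(Add(Mul(Pow(Add(163, 55), -1), Add(53, Mul(-9, 163), Mul(Rational(-26, 3), 55))), -3747), Add(-12893, -1434)) = Add(Add(Mul(Pow(218, -1), Add(53, -1467, Rational(-1430, 3))), -3747), -14327) = Add(Add(Mul(Rational(1, 218), Rational(-5672, 3)), -3747), -14327) = Add(Add(Rational(-2836, 327), -3747), -14327) = Add(Rational(-1228105, 327), -14327) = Rational(-5913034, 327)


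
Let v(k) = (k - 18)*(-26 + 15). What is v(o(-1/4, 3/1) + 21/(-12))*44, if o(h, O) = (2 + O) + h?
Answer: 7260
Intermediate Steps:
o(h, O) = 2 + O + h
v(k) = 198 - 11*k (v(k) = (-18 + k)*(-11) = 198 - 11*k)
v(o(-1/4, 3/1) + 21/(-12))*44 = (198 - 11*((2 + 3/1 - 1/4) + 21/(-12)))*44 = (198 - 11*((2 + 3*1 - 1*¼) + 21*(-1/12)))*44 = (198 - 11*((2 + 3 - ¼) - 7/4))*44 = (198 - 11*(19/4 - 7/4))*44 = (198 - 11*3)*44 = (198 - 33)*44 = 165*44 = 7260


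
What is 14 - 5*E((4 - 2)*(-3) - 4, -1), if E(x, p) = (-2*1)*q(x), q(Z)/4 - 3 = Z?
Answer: -266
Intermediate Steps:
q(Z) = 12 + 4*Z
E(x, p) = -24 - 8*x (E(x, p) = (-2*1)*(12 + 4*x) = -2*(12 + 4*x) = -24 - 8*x)
14 - 5*E((4 - 2)*(-3) - 4, -1) = 14 - 5*(-24 - 8*((4 - 2)*(-3) - 4)) = 14 - 5*(-24 - 8*(2*(-3) - 4)) = 14 - 5*(-24 - 8*(-6 - 4)) = 14 - 5*(-24 - 8*(-10)) = 14 - 5*(-24 + 80) = 14 - 5*56 = 14 - 280 = -266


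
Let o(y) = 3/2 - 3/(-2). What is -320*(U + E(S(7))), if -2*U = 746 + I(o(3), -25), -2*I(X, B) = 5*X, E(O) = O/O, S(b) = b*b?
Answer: 117840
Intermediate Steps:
S(b) = b**2
o(y) = 3 (o(y) = 3*(1/2) - 3*(-1/2) = 3/2 + 3/2 = 3)
E(O) = 1
I(X, B) = -5*X/2
U = -1477/4 (U = -(746 - 5/2*3)/2 = -(746 - 15/2)/2 = -1/2*1477/2 = -1477/4 ≈ -369.25)
-320*(U + E(S(7))) = -320*(-1477/4 + 1) = -320*(-1473/4) = 117840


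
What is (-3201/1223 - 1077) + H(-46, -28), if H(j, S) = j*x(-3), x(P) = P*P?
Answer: -1826694/1223 ≈ -1493.6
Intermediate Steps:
x(P) = P**2
H(j, S) = 9*j (H(j, S) = j*(-3)**2 = j*9 = 9*j)
(-3201/1223 - 1077) + H(-46, -28) = (-3201/1223 - 1077) + 9*(-46) = (-3201*1/1223 - 1077) - 414 = (-3201/1223 - 1077) - 414 = -1320372/1223 - 414 = -1826694/1223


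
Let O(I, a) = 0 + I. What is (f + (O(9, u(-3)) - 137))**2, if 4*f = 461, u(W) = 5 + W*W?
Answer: 2601/16 ≈ 162.56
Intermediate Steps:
u(W) = 5 + W**2
O(I, a) = I
f = 461/4 (f = (1/4)*461 = 461/4 ≈ 115.25)
(f + (O(9, u(-3)) - 137))**2 = (461/4 + (9 - 137))**2 = (461/4 - 128)**2 = (-51/4)**2 = 2601/16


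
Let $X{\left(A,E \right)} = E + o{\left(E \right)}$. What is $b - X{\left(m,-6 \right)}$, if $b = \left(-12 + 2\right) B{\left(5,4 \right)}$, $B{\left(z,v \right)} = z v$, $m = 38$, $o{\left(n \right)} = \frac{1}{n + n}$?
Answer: $- \frac{2327}{12} \approx -193.92$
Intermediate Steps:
$o{\left(n \right)} = \frac{1}{2 n}$
$X{\left(A,E \right)} = E + \frac{1}{2 E}$
$B{\left(z,v \right)} = v z$
$b = -200$ ($b = \left(-12 + 2\right) 4 \cdot 5 = \left(-10\right) 20 = -200$)
$b - X{\left(m,-6 \right)} = -200 - \left(-6 + \frac{1}{2 \left(-6\right)}\right) = -200 - \left(-6 + \frac{1}{2} \left(- \frac{1}{6}\right)\right) = -200 - \left(-6 - \frac{1}{12}\right) = -200 - - \frac{73}{12} = -200 + \frac{73}{12} = - \frac{2327}{12}$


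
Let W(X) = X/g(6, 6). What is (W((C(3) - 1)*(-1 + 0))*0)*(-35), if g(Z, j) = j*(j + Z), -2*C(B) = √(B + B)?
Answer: 0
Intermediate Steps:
C(B) = -√2*√B/2 (C(B) = -√(B + B)/2 = -√2*√B/2)
g(Z, j) = j*(Z + j)
W(X) = X/72 (W(X) = X/((6*(6 + 6))) = X/((6*12)) = X/72)
(W((C(3) - 1)*(-1 + 0))*0)*(-35) = ((((-√2*√3/2 - 1)*(-1 + 0))/72)*0)*(-35) = ((((-√6/2 - 1)*(-1))/72)*0)*(-35) = ((((-1 - √6/2)*(-1))/72)*0)*(-35) = (((1 + √6/2)/72)*0)*(-35) = ((1/72 + √6/144)*0)*(-35) = 0*(-35) = 0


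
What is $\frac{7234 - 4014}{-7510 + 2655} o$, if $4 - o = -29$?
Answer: $- \frac{21252}{971} \approx -21.887$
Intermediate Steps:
$o = 33$ ($o = 4 - -29 = 4 + 29 = 33$)
$\frac{7234 - 4014}{-7510 + 2655} o = \frac{7234 - 4014}{-7510 + 2655} \cdot 33 = \frac{3220}{-4855} \cdot 33 = 3220 \left(- \frac{1}{4855}\right) 33 = \left(- \frac{644}{971}\right) 33 = - \frac{21252}{971}$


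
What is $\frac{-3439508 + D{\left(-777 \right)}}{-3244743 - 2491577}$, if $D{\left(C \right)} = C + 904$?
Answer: $\frac{3439381}{5736320} \approx 0.59958$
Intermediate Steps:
$D{\left(C \right)} = 904 + C$
$\frac{-3439508 + D{\left(-777 \right)}}{-3244743 - 2491577} = \frac{-3439508 + \left(904 - 777\right)}{-3244743 - 2491577} = \frac{-3439508 + 127}{-5736320} = \left(-3439381\right) \left(- \frac{1}{5736320}\right) = \frac{3439381}{5736320}$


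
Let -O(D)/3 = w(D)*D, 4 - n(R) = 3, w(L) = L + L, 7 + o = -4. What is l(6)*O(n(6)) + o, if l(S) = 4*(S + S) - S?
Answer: -263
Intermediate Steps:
l(S) = 7*S (l(S) = 4*(2*S) - S = 8*S - S = 7*S)
o = -11 (o = -7 - 4 = -11)
w(L) = 2*L
n(R) = 1 (n(R) = 4 - 1*3 = 4 - 3 = 1)
O(D) = -6*D**2 (O(D) = -3*2*D*D = -6*D**2)
l(6)*O(n(6)) + o = (7*6)*(-6*1**2) - 11 = 42*(-6*1) - 11 = 42*(-6) - 11 = -252 - 11 = -263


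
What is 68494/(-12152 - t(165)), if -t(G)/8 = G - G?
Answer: -34247/6076 ≈ -5.6364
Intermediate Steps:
t(G) = 0 (t(G) = -8*(G - G) = -8*0 = 0)
68494/(-12152 - t(165)) = 68494/(-12152 - 1*0) = 68494/(-12152 + 0) = 68494/(-12152) = 68494*(-1/12152) = -34247/6076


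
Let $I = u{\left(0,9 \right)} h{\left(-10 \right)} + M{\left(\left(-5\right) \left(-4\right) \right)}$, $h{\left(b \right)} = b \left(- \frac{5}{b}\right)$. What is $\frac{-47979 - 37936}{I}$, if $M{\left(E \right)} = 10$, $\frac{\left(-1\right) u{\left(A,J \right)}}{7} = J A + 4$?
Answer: $- \frac{17183}{30} \approx -572.77$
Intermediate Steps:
$u{\left(A,J \right)} = -28 - 7 A J$ ($u{\left(A,J \right)} = - 7 \left(J A + 4\right) = - 7 \left(A J + 4\right) = - 7 \left(4 + A J\right) = -28 - 7 A J$)
$h{\left(b \right)} = -5$
$I = 150$ ($I = \left(-28 - 0 \cdot 9\right) \left(-5\right) + 10 = \left(-28 + 0\right) \left(-5\right) + 10 = \left(-28\right) \left(-5\right) + 10 = 140 + 10 = 150$)
$\frac{-47979 - 37936}{I} = \frac{-47979 - 37936}{150} = \left(-47979 - 37936\right) \frac{1}{150} = \left(-85915\right) \frac{1}{150} = - \frac{17183}{30}$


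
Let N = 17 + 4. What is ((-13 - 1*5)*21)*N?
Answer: -7938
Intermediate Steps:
N = 21
((-13 - 1*5)*21)*N = ((-13 - 1*5)*21)*21 = ((-13 - 5)*21)*21 = -18*21*21 = -378*21 = -7938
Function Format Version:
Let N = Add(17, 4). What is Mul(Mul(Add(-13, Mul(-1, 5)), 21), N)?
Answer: -7938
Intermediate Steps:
N = 21
Mul(Mul(Add(-13, Mul(-1, 5)), 21), N) = Mul(Mul(Add(-13, Mul(-1, 5)), 21), 21) = Mul(Mul(Add(-13, -5), 21), 21) = Mul(Mul(-18, 21), 21) = Mul(-378, 21) = -7938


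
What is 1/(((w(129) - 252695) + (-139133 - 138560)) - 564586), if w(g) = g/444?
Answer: -148/162056109 ≈ -9.1326e-7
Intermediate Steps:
w(g) = g/444 (w(g) = g*(1/444) = g/444)
1/(((w(129) - 252695) + (-139133 - 138560)) - 564586) = 1/((((1/444)*129 - 252695) + (-139133 - 138560)) - 564586) = 1/(((43/148 - 252695) - 277693) - 564586) = 1/((-37398817/148 - 277693) - 564586) = 1/(-78497381/148 - 564586) = 1/(-162056109/148) = -148/162056109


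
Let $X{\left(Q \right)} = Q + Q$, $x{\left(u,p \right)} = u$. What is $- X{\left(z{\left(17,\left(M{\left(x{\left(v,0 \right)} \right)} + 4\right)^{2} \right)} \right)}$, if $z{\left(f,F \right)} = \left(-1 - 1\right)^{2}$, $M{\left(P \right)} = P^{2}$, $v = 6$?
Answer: $-8$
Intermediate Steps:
$z{\left(f,F \right)} = 4$ ($z{\left(f,F \right)} = \left(-2\right)^{2} = 4$)
$X{\left(Q \right)} = 2 Q$
$- X{\left(z{\left(17,\left(M{\left(x{\left(v,0 \right)} \right)} + 4\right)^{2} \right)} \right)} = - 2 \cdot 4 = \left(-1\right) 8 = -8$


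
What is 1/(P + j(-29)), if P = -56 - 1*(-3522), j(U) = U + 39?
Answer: 1/3476 ≈ 0.00028769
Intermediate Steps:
j(U) = 39 + U
P = 3466 (P = -56 + 3522 = 3466)
1/(P + j(-29)) = 1/(3466 + (39 - 29)) = 1/(3466 + 10) = 1/3476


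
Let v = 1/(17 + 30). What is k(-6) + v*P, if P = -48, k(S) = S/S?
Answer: -1/47 ≈ -0.021277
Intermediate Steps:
k(S) = 1
v = 1/47 ≈ 0.021277
k(-6) + v*P = 1 + (1/47)*(-48) = 1 - 48/47 = -1/47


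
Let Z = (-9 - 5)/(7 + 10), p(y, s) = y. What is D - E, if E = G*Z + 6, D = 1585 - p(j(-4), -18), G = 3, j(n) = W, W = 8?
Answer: 26749/17 ≈ 1573.5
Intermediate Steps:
j(n) = 8
Z = -14/17 ≈ -0.82353
D = 1577 (D = 1585 - 1*8 = 1585 - 8 = 1577)
E = 60/17 (E = 3*(-14/17) + 6 = -42/17 + 6 = 60/17 ≈ 3.5294)
D - E = 1577 - 1*60/17 = 1577 - 60/17 = 26749/17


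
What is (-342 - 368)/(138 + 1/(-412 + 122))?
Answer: -205900/40019 ≈ -5.1451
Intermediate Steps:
(-342 - 368)/(138 + 1/(-412 + 122)) = -710/(138 + 1/(-290)) = -710/(138 - 1/290) = -710/40019/290 = -710*290/40019 = -205900/40019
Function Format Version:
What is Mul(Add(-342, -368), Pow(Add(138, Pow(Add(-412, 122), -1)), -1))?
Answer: Rational(-205900, 40019) ≈ -5.1451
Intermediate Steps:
Mul(Add(-342, -368), Pow(Add(138, Pow(Add(-412, 122), -1)), -1)) = Mul(-710, Pow(Add(138, Pow(-290, -1)), -1)) = Mul(-710, Pow(Add(138, Rational(-1, 290)), -1)) = Mul(-710, Pow(Rational(40019, 290), -1)) = Mul(-710, Rational(290, 40019)) = Rational(-205900, 40019)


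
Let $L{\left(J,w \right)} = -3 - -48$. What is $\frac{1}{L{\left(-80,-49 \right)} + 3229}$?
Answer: $\frac{1}{3274} \approx 0.00030544$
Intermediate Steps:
$L{\left(J,w \right)} = 45$ ($L{\left(J,w \right)} = -3 + 48 = 45$)
$\frac{1}{L{\left(-80,-49 \right)} + 3229} = \frac{1}{45 + 3229} = \frac{1}{3274}$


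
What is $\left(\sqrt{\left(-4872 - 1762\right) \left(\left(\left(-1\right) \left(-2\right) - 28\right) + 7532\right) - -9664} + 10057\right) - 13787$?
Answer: $-3730 + 2 i \sqrt{12446285} \approx -3730.0 + 7055.9 i$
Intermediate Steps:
$\left(\sqrt{\left(-4872 - 1762\right) \left(\left(\left(-1\right) \left(-2\right) - 28\right) + 7532\right) - -9664} + 10057\right) - 13787 = \left(\sqrt{- 6634 \left(\left(2 - 28\right) + 7532\right) + 9664} + 10057\right) - 13787 = \left(\sqrt{- 6634 \left(-26 + 7532\right) + 9664} + 10057\right) - 13787 = \left(\sqrt{\left(-6634\right) 7506 + 9664} + 10057\right) - 13787 = \left(\sqrt{-49794804 + 9664} + 10057\right) - 13787 = \left(\sqrt{-49785140} + 10057\right) - 13787 = \left(2 i \sqrt{12446285} + 10057\right) - 13787 = \left(10057 + 2 i \sqrt{12446285}\right) - 13787 = -3730 + 2 i \sqrt{12446285}$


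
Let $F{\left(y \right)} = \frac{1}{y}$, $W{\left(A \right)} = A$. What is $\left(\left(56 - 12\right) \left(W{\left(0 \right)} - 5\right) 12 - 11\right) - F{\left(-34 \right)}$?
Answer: $- \frac{90133}{34} \approx -2651.0$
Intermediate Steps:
$\left(\left(56 - 12\right) \left(W{\left(0 \right)} - 5\right) 12 - 11\right) - F{\left(-34 \right)} = \left(\left(56 - 12\right) \left(0 - 5\right) 12 - 11\right) - \frac{1}{-34} = \left(44 \left(-5\right) 12 - 11\right) - - \frac{1}{34} = \left(\left(-220\right) 12 - 11\right) + \frac{1}{34} = \left(-2640 - 11\right) + \frac{1}{34} = -2651 + \frac{1}{34} = - \frac{90133}{34}$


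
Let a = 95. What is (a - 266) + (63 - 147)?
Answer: -255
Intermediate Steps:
(a - 266) + (63 - 147) = (95 - 266) + (63 - 147) = -171 - 84 = -255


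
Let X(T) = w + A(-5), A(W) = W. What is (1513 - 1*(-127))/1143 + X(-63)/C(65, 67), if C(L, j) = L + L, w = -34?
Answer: 12971/11430 ≈ 1.1348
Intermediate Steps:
C(L, j) = 2*L
X(T) = -39 (X(T) = -34 - 5 = -39)
(1513 - 1*(-127))/1143 + X(-63)/C(65, 67) = (1513 - 1*(-127))/1143 - 39/(2*65) = (1513 + 127)*(1/1143) - 39/130 = 1640*(1/1143) - 39*1/130 = 1640/1143 - 3/10 = 12971/11430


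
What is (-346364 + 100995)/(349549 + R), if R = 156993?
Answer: -245369/506542 ≈ -0.48440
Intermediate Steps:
(-346364 + 100995)/(349549 + R) = (-346364 + 100995)/(349549 + 156993) = -245369/506542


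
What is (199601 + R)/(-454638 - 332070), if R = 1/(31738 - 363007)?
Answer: -16530405917/65152993113 ≈ -0.25372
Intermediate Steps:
R = -1/331269 (R = 1/(-331269) = -1/331269 ≈ -3.0187e-6)
(199601 + R)/(-454638 - 332070) = (199601 - 1/331269)/(-454638 - 332070) = (66121623668/331269)/(-786708) = (66121623668/331269)*(-1/786708) = -16530405917/65152993113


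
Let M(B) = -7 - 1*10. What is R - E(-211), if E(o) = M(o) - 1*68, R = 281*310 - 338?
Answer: 86857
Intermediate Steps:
M(B) = -17 (M(B) = -7 - 10 = -17)
R = 86772 (R = 87110 - 338 = 86772)
E(o) = -85 (E(o) = -17 - 1*68 = -17 - 68 = -85)
R - E(-211) = 86772 - 1*(-85) = 86772 + 85 = 86857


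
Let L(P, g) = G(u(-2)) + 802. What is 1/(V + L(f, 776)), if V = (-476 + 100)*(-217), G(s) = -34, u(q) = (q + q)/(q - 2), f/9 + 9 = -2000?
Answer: 1/82360 ≈ 1.2142e-5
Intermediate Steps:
f = -18081 (f = -81 + 9*(-2000) = -81 - 18000 = -18081)
u(q) = 2*q/(-2 + q) (u(q) = (2*q)/(-2 + q) = 2*q/(-2 + q))
V = 81592 (V = -376*(-217) = 81592)
L(P, g) = 768 (L(P, g) = -34 + 802 = 768)
1/(V + L(f, 776)) = 1/(81592 + 768) = 1/82360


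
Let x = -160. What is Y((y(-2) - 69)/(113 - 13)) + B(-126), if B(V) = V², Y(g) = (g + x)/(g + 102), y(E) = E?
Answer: 160791933/10129 ≈ 15874.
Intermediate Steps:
Y(g) = (-160 + g)/(102 + g) (Y(g) = (g - 160)/(g + 102) = (-160 + g)/(102 + g))
Y((y(-2) - 69)/(113 - 13)) + B(-126) = (-160 + (-2 - 69)/(113 - 13))/(102 + (-2 - 69)/(113 - 13)) + (-126)² = (-160 - 71/100)/(102 - 71/100) + 15876 = -16071/100/(10129/100) + 15876 = (100/10129)*(-16071/100) + 15876 = -16071/10129 + 15876 = 160791933/10129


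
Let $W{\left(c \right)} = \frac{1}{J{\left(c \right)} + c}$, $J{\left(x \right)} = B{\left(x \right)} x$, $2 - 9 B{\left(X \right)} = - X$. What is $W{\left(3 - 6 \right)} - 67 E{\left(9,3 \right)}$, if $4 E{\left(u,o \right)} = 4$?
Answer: $- \frac{539}{8} \approx -67.375$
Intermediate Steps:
$E{\left(u,o \right)} = 1$ ($E{\left(u,o \right)} = \frac{1}{4} \cdot 4 = 1$)
$B{\left(X \right)} = \frac{2}{9} + \frac{X}{9}$ ($B{\left(X \right)} = \frac{2}{9} - \frac{\left(-1\right) X}{9} = \frac{2}{9} + \frac{X}{9}$)
$J{\left(x \right)} = x \left(\frac{2}{9} + \frac{x}{9}\right)$ ($J{\left(x \right)} = \left(\frac{2}{9} + \frac{x}{9}\right) x = x \left(\frac{2}{9} + \frac{x}{9}\right)$)
$W{\left(c \right)} = \frac{1}{c + \frac{c \left(2 + c\right)}{9}}$ ($W{\left(c \right)} = \frac{1}{\frac{c \left(2 + c\right)}{9} + c} = \frac{1}{c + \frac{c \left(2 + c\right)}{9}}$)
$W{\left(3 - 6 \right)} - 67 E{\left(9,3 \right)} = \frac{9}{\left(3 - 6\right) \left(11 + \left(3 - 6\right)\right)} - 67 = \frac{9}{\left(-3\right) \left(11 - 3\right)} - 67 = 9 \left(- \frac{1}{3}\right) \frac{1}{8} - 67 = - \frac{3}{8} - 67 = - \frac{539}{8}$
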